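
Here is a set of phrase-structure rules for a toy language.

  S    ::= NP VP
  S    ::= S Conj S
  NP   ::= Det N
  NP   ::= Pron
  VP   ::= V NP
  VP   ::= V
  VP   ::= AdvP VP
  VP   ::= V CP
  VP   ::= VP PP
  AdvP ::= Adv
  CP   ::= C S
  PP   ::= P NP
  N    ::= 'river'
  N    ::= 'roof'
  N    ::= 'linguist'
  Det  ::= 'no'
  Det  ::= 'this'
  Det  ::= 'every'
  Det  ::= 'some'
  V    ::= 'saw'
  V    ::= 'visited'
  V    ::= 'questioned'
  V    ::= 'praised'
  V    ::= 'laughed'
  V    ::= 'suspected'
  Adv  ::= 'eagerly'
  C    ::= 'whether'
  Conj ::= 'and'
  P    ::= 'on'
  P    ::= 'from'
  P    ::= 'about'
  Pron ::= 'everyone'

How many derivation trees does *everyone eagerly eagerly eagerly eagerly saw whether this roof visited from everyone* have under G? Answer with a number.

6

Two of the 6 distinct bracketings:
[S [NP [Pron everyone]] [VP [AdvP [Adv eagerly]] [VP [AdvP [Adv eagerly]] [VP [AdvP [Adv eagerly]] [VP [AdvP [Adv eagerly]] [VP [V saw] [CP [C whether] [S [NP [Det this] [N roof]] [VP [VP [V visited]] [PP [P from] [NP [Pron everyone]]]]]]]]]]]]
[S [NP [Pron everyone]] [VP [AdvP [Adv eagerly]] [VP [AdvP [Adv eagerly]] [VP [AdvP [Adv eagerly]] [VP [AdvP [Adv eagerly]] [VP [VP [V saw] [CP [C whether] [S [NP [Det this] [N roof]] [VP [V visited]]]]] [PP [P from] [NP [Pron everyone]]]]]]]]]
The trees differ in how a recursive rule is bracketed over the same span.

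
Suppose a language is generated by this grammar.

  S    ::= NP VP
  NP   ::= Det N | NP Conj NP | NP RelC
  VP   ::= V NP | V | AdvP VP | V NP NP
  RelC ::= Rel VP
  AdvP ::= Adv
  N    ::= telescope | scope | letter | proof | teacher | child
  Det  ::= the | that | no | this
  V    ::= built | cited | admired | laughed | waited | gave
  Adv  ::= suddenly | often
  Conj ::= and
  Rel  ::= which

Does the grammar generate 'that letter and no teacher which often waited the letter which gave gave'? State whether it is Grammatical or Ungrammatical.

[S [NP [NP [Det that] [N letter]] [Conj and] [NP [NP [Det no] [N teacher]] [RelC [Rel which] [VP [AdvP [Adv often]] [VP [V waited] [NP [NP [Det the] [N letter]] [RelC [Rel which] [VP [V gave]]]]]]]]] [VP [V gave]]]
Each bracket corresponds to one application of a listed rule, so the string is derivable from S.

Grammatical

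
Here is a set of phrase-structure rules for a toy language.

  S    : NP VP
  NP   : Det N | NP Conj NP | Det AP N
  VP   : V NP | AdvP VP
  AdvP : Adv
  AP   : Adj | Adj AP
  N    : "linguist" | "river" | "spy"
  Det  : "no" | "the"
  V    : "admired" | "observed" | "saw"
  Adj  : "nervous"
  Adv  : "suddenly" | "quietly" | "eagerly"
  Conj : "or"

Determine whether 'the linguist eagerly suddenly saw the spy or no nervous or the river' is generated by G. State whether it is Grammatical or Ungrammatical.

Ungrammatical

An Adj word can never sit immediately before a Conj word in any string this grammar generates, so the substring 'nervous or' rules out a derivation.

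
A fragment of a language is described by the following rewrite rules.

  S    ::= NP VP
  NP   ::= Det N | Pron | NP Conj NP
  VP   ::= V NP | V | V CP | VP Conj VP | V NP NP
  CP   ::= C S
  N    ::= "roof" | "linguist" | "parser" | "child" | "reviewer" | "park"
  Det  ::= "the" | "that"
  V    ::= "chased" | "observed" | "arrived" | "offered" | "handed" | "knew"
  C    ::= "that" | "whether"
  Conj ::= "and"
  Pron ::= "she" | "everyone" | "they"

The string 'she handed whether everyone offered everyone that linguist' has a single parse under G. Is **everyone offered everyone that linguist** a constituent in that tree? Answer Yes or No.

Yes

[S [NP [Pron she]] [VP [V handed] [CP [C whether] [S [NP [Pron everyone]] [VP [V offered] [NP [Pron everyone]] [NP [Det that] [N linguist]]]]]]]
The words 'everyone offered everyone that linguist' are exhaustively dominated by a single S node (built by S → NP VP), so they form a constituent.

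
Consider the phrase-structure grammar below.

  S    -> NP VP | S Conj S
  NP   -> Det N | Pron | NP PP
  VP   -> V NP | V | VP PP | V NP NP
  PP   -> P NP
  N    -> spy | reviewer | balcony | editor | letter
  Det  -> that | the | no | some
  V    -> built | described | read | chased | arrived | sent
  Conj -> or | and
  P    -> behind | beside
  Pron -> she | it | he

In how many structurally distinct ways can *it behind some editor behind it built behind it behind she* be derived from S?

Two of the 4 distinct bracketings:
[S [NP [NP [Pron it]] [PP [P behind] [NP [NP [Det some] [N editor]] [PP [P behind] [NP [Pron it]]]]]] [VP [VP [V built]] [PP [P behind] [NP [NP [Pron it]] [PP [P behind] [NP [Pron she]]]]]]]
[S [NP [NP [Pron it]] [PP [P behind] [NP [NP [Det some] [N editor]] [PP [P behind] [NP [Pron it]]]]]] [VP [VP [VP [V built]] [PP [P behind] [NP [Pron it]]]] [PP [P behind] [NP [Pron she]]]]]
The trees differ in how a recursive rule is bracketed over the same span.

4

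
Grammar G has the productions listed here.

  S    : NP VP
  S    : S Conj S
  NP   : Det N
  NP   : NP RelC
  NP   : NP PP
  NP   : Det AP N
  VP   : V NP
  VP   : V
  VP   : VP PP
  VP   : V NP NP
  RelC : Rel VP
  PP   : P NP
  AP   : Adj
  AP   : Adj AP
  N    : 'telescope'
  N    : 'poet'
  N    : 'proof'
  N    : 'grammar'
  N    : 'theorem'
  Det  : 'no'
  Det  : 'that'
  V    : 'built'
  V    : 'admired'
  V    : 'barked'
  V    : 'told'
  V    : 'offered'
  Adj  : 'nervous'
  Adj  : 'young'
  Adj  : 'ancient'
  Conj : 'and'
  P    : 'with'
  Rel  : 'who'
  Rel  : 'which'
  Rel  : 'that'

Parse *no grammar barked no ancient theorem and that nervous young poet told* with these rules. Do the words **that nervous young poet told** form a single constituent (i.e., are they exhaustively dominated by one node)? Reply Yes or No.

[S [S [NP [Det no] [N grammar]] [VP [V barked] [NP [Det no] [AP [Adj ancient]] [N theorem]]]] [Conj and] [S [NP [Det that] [AP [Adj nervous] [AP [Adj young]]] [N poet]] [VP [V told]]]]
The words 'that nervous young poet told' are exhaustively dominated by a single S node (built by S → NP VP), so they form a constituent.

Yes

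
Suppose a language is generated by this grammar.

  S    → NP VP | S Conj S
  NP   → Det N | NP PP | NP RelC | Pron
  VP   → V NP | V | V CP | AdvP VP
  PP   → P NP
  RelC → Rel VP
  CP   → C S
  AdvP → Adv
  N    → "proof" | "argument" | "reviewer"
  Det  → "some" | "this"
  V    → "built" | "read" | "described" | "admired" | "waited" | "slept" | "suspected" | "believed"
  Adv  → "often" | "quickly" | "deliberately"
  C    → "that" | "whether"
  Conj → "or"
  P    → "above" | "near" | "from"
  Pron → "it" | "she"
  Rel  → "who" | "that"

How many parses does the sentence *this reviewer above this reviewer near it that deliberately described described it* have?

5

Two of the 5 distinct bracketings:
[S [NP [NP [Det this] [N reviewer]] [PP [P above] [NP [NP [Det this] [N reviewer]] [PP [P near] [NP [NP [Pron it]] [RelC [Rel that] [VP [AdvP [Adv deliberately]] [VP [V described]]]]]]]]] [VP [V described] [NP [Pron it]]]]
[S [NP [NP [Det this] [N reviewer]] [PP [P above] [NP [NP [NP [Det this] [N reviewer]] [PP [P near] [NP [Pron it]]]] [RelC [Rel that] [VP [AdvP [Adv deliberately]] [VP [V described]]]]]]] [VP [V described] [NP [Pron it]]]]
The trees differ in how a recursive rule is bracketed over the same span.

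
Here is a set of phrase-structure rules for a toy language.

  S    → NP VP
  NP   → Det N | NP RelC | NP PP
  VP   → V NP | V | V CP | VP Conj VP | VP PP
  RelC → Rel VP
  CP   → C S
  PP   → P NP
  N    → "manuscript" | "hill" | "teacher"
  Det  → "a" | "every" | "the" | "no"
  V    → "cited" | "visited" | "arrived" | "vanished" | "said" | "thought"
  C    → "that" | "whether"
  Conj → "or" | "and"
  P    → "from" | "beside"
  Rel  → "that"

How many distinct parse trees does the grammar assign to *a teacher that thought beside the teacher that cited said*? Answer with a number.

Two of the 4 distinct bracketings:
[S [NP [NP [Det a] [N teacher]] [RelC [Rel that] [VP [VP [V thought]] [PP [P beside] [NP [NP [Det the] [N teacher]] [RelC [Rel that] [VP [V cited]]]]]]]] [VP [V said]]]
[S [NP [NP [NP [Det a] [N teacher]] [RelC [Rel that] [VP [VP [V thought]] [PP [P beside] [NP [Det the] [N teacher]]]]]] [RelC [Rel that] [VP [V cited]]]] [VP [V said]]]
The trees differ in how a recursive rule is bracketed over the same span.

4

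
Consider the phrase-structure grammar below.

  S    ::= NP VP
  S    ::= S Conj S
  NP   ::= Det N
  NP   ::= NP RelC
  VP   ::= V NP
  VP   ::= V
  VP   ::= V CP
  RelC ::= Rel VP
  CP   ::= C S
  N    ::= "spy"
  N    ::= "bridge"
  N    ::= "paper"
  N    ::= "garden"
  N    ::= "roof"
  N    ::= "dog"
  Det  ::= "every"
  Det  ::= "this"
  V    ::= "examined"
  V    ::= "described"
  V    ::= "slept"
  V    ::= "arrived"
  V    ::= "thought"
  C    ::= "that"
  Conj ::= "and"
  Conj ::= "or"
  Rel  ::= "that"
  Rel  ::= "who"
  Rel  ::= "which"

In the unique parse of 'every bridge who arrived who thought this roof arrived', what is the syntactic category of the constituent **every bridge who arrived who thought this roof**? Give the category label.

NP

[S [NP [NP [NP [Det every] [N bridge]] [RelC [Rel who] [VP [V arrived]]]] [RelC [Rel who] [VP [V thought] [NP [Det this] [N roof]]]]] [VP [V arrived]]]
The span 'every bridge who arrived who thought this roof' is the NP node built by NP → NP RelC.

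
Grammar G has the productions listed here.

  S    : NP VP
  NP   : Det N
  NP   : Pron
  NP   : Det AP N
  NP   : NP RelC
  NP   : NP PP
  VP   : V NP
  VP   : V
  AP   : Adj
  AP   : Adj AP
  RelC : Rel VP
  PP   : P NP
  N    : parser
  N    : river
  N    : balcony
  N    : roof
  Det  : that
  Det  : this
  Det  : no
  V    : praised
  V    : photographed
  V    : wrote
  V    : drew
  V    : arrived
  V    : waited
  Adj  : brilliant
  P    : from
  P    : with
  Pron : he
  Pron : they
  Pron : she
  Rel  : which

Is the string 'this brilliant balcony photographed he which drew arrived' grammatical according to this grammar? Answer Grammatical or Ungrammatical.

Ungrammatical

For S → NP VP, the only prefix that parses as NP is 'this brilliant balcony', but the remainder 'photographed he which drew arrived' is not a VP under these rules.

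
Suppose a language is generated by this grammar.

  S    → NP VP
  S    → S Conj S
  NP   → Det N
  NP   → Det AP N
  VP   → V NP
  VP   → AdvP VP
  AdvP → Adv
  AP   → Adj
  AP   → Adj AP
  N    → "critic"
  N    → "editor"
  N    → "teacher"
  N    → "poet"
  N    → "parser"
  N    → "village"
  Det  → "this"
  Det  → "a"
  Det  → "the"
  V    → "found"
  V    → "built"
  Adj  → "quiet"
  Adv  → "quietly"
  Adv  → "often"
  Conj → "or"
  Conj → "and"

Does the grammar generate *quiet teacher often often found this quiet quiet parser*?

For S → NP VP, no prefix of the string parses as an NP. The alternative S rule S → S Conj S likewise has no satisfying split.

Ungrammatical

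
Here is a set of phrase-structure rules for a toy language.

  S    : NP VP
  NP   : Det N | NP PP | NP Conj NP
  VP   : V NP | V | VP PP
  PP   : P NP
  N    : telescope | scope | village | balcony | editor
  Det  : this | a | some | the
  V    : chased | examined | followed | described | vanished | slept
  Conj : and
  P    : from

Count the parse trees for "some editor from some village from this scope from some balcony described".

5

Two of the 5 distinct bracketings:
[S [NP [NP [Det some] [N editor]] [PP [P from] [NP [NP [Det some] [N village]] [PP [P from] [NP [NP [Det this] [N scope]] [PP [P from] [NP [Det some] [N balcony]]]]]]]] [VP [V described]]]
[S [NP [NP [Det some] [N editor]] [PP [P from] [NP [NP [NP [Det some] [N village]] [PP [P from] [NP [Det this] [N scope]]]] [PP [P from] [NP [Det some] [N balcony]]]]]] [VP [V described]]]
The trees differ in how a recursive rule is bracketed over the same span.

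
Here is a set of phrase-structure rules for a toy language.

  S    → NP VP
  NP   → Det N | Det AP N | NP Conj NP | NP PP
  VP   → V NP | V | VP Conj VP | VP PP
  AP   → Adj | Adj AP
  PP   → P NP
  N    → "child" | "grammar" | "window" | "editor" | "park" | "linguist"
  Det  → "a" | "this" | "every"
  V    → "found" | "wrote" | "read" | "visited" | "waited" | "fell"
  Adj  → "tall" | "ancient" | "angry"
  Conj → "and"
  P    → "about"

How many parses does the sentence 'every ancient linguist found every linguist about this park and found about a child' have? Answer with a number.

4

Two of the 4 distinct bracketings:
[S [NP [Det every] [AP [Adj ancient]] [N linguist]] [VP [VP [V found] [NP [NP [Det every] [N linguist]] [PP [P about] [NP [Det this] [N park]]]]] [Conj and] [VP [VP [V found]] [PP [P about] [NP [Det a] [N child]]]]]]
[S [NP [Det every] [AP [Adj ancient]] [N linguist]] [VP [VP [VP [V found] [NP [Det every] [N linguist]]] [PP [P about] [NP [Det this] [N park]]]] [Conj and] [VP [VP [V found]] [PP [P about] [NP [Det a] [N child]]]]]]
The difference turns on whether NP → NP PP is used at the relevant span, versus an alternative expansion of NP.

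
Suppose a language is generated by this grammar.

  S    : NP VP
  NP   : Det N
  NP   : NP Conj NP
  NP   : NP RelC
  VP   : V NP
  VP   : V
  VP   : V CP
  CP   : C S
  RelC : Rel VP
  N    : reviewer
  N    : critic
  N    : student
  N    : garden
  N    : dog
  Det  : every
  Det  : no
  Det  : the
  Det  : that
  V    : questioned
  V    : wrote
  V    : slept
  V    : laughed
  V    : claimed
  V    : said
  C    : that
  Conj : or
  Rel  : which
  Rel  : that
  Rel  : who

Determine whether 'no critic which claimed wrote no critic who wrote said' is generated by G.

Ungrammatical

For S → NP VP, every NP-prefix leaves a non-VP remainder: after 'no critic' the remainder is not a VP; after 'no critic which claimed' the remainder is not a VP.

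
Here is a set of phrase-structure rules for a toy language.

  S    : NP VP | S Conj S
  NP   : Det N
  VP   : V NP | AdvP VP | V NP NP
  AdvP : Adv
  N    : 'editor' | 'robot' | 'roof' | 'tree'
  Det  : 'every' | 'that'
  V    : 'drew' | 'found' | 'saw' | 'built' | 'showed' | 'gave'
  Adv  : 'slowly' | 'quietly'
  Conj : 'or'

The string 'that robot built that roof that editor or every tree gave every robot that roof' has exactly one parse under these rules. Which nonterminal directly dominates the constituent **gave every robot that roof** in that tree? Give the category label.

S

[S [S [NP [Det that] [N robot]] [VP [V built] [NP [Det that] [N roof]] [NP [Det that] [N editor]]]] [Conj or] [S [NP [Det every] [N tree]] [VP [V gave] [NP [Det every] [N robot]] [NP [Det that] [N roof]]]]]
The span 'gave every robot that roof' is the VP node built by VP → V NP NP.
Its mother is the S built by S → NP VP.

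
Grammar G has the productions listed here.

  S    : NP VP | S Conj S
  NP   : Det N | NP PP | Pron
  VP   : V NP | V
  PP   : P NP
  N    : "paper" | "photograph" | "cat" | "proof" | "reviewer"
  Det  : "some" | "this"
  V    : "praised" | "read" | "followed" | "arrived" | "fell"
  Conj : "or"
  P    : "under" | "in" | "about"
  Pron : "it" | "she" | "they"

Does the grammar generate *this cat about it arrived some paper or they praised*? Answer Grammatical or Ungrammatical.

[S [S [NP [NP [Det this] [N cat]] [PP [P about] [NP [Pron it]]]] [VP [V arrived] [NP [Det some] [N paper]]]] [Conj or] [S [NP [Pron they]] [VP [V praised]]]]
Each bracket corresponds to one application of a listed rule, so the string is derivable from S.

Grammatical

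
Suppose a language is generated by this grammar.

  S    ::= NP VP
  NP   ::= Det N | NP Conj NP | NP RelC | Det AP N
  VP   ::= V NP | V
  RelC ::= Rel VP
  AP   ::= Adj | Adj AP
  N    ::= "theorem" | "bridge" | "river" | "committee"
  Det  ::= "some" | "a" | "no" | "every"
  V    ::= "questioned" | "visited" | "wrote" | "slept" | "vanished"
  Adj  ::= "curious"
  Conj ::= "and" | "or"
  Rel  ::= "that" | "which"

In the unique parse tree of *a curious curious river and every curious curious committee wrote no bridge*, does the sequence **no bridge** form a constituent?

[S [NP [NP [Det a] [AP [Adj curious] [AP [Adj curious]]] [N river]] [Conj and] [NP [Det every] [AP [Adj curious] [AP [Adj curious]]] [N committee]]] [VP [V wrote] [NP [Det no] [N bridge]]]]
The words 'no bridge' are exhaustively dominated by a single NP node (built by NP → Det N), so they form a constituent.

Yes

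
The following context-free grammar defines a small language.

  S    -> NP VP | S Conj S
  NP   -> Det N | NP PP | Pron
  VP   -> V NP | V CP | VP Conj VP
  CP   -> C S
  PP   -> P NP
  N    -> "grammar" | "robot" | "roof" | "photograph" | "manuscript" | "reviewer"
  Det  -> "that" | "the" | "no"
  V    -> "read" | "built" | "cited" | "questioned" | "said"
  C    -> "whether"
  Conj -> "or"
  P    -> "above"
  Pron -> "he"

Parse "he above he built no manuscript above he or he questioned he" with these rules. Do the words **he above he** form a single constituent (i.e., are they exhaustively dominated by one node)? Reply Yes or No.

[S [S [NP [NP [Pron he]] [PP [P above] [NP [Pron he]]]] [VP [V built] [NP [NP [Det no] [N manuscript]] [PP [P above] [NP [Pron he]]]]]] [Conj or] [S [NP [Pron he]] [VP [V questioned] [NP [Pron he]]]]]
The words 'he above he' are exhaustively dominated by a single NP node (built by NP → NP PP), so they form a constituent.

Yes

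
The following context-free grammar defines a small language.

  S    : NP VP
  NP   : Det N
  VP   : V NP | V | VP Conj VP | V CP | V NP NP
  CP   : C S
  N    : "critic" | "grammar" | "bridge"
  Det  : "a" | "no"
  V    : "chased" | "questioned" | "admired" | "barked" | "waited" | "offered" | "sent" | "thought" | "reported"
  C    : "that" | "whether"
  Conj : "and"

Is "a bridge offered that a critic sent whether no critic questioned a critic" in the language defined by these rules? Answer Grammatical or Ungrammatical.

S
  NP
    Det: a
    N: bridge
  VP
    V: offered
    CP
      C: that
      S
        NP
          Det: a
          N: critic
        VP
          V: sent
          CP
            C: whether
            S
              NP
                Det: no
                N: critic
              VP
                V: questioned
                NP
                  Det: a
                  N: critic
The bracketing above is licensed at every node by one of the given productions, with S at the root.

Grammatical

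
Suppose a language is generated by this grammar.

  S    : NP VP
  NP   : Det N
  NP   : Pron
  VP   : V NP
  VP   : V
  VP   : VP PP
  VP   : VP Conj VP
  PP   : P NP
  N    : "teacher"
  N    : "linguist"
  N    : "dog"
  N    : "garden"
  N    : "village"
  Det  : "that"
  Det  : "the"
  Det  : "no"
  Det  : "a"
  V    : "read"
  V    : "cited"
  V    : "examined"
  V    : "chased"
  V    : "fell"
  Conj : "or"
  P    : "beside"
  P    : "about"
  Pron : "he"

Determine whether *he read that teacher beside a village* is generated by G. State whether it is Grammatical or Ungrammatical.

S
  NP
    Pron: he
  VP
    VP
      V: read
      NP
        Det: that
        N: teacher
    PP
      P: beside
      NP
        Det: a
        N: village
The bracketing above is licensed at every node by one of the given productions, with S at the root.

Grammatical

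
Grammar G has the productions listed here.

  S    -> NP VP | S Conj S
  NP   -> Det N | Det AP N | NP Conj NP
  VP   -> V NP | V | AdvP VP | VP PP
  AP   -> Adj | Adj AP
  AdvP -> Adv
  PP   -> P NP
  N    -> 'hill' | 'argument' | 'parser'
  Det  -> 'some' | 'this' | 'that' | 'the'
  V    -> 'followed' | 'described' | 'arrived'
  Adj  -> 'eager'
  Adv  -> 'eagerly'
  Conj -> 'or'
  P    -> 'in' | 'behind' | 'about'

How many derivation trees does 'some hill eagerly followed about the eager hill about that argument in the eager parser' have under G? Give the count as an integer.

Two of the 4 distinct bracketings:
[S [NP [Det some] [N hill]] [VP [AdvP [Adv eagerly]] [VP [VP [VP [VP [V followed]] [PP [P about] [NP [Det the] [AP [Adj eager]] [N hill]]]] [PP [P about] [NP [Det that] [N argument]]]] [PP [P in] [NP [Det the] [AP [Adj eager]] [N parser]]]]]]
[S [NP [Det some] [N hill]] [VP [VP [AdvP [Adv eagerly]] [VP [VP [VP [V followed]] [PP [P about] [NP [Det the] [AP [Adj eager]] [N hill]]]] [PP [P about] [NP [Det that] [N argument]]]]] [PP [P in] [NP [Det the] [AP [Adj eager]] [N parser]]]]]
The trees differ in how a recursive rule is bracketed over the same span.

4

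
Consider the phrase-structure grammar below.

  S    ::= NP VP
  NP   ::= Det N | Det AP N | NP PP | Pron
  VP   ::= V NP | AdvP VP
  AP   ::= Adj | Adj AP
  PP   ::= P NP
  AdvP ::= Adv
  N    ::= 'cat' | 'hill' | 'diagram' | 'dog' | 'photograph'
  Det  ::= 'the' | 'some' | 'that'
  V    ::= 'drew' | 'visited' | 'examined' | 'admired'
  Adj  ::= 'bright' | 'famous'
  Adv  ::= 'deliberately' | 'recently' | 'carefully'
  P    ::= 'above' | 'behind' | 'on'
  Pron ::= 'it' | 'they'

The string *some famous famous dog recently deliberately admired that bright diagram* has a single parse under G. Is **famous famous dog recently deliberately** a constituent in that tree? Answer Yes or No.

[S [NP [Det some] [AP [Adj famous] [AP [Adj famous]]] [N dog]] [VP [AdvP [Adv recently]] [VP [AdvP [Adv deliberately]] [VP [V admired] [NP [Det that] [AP [Adj bright]] [N diagram]]]]]]
The smallest constituent containing 'famous famous dog recently deliberately' is the S spanning 'some famous famous dog recently deliberately admired that bright diagram'; no single node in the tree dominates exactly the given words.

No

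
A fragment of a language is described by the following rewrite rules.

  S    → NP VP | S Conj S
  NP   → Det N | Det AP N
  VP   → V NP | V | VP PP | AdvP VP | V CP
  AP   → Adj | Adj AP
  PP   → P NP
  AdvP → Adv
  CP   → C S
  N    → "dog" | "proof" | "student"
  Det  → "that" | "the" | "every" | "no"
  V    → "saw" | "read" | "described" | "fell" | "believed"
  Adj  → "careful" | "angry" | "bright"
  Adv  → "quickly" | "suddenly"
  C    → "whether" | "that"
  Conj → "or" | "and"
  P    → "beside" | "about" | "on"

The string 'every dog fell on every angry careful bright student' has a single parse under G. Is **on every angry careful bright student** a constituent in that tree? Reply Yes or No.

Yes

[S [NP [Det every] [N dog]] [VP [VP [V fell]] [PP [P on] [NP [Det every] [AP [Adj angry] [AP [Adj careful] [AP [Adj bright]]]] [N student]]]]]
The words 'on every angry careful bright student' are exhaustively dominated by a single PP node (built by PP → P NP), so they form a constituent.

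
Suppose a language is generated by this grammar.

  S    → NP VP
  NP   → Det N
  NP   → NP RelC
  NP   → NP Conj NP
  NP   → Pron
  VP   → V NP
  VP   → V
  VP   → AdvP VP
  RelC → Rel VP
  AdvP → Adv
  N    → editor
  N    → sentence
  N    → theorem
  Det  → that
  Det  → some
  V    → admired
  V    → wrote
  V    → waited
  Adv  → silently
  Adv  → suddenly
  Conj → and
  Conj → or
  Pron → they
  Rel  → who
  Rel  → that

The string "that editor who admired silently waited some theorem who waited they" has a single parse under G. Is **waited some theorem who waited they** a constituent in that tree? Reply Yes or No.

[S [NP [NP [Det that] [N editor]] [RelC [Rel who] [VP [V admired]]]] [VP [AdvP [Adv silently]] [VP [V waited] [NP [NP [Det some] [N theorem]] [RelC [Rel who] [VP [V waited] [NP [Pron they]]]]]]]]
The words 'waited some theorem who waited they' are exhaustively dominated by a single VP node (built by VP → V NP), so they form a constituent.

Yes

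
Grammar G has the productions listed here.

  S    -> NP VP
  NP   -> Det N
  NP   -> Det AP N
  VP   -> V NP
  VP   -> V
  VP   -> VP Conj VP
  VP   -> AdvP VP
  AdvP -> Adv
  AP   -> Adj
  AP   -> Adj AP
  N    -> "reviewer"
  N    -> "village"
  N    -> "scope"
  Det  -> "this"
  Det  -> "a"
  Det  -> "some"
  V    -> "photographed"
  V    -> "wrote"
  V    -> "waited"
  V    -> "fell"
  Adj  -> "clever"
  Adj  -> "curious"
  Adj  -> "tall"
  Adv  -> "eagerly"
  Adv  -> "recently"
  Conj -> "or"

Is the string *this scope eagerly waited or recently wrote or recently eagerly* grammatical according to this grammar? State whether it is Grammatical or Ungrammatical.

Ungrammatical

For S → NP VP, the only prefix that parses as NP is 'this scope', but the remainder 'eagerly waited or recently wrote or recently eagerly' is not a VP under these rules.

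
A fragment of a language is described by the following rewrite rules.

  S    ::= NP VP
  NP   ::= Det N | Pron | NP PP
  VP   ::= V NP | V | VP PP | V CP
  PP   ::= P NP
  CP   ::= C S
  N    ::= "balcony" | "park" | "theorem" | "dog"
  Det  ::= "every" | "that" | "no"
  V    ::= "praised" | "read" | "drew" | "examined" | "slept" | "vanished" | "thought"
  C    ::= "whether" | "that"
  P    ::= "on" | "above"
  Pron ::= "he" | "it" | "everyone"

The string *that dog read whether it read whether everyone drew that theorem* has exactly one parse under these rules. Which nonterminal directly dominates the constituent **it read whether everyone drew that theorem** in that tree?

CP

S
  NP
    Det: that
    N: dog
  VP
    V: read
    CP
      C: whether
      S
        NP
          Pron: it
        VP
          V: read
          CP
            C: whether
            S
              NP
                Pron: everyone
              VP
                V: drew
                NP
                  Det: that
                  N: theorem
The span 'it read whether everyone drew that theorem' is the S node built by S → NP VP.
Its mother is the CP built by CP → C S.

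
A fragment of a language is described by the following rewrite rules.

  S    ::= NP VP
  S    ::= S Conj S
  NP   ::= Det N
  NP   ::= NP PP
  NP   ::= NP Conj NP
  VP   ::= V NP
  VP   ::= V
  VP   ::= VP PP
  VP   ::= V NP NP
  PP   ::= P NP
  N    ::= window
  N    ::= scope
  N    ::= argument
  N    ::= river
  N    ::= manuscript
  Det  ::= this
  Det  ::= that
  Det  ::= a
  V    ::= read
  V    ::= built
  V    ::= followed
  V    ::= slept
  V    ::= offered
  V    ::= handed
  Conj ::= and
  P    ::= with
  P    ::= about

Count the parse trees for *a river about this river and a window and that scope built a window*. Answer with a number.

Two of the 5 distinct bracketings:
[S [NP [NP [Det a] [N river]] [PP [P about] [NP [NP [Det this] [N river]] [Conj and] [NP [NP [Det a] [N window]] [Conj and] [NP [Det that] [N scope]]]]]] [VP [V built] [NP [Det a] [N window]]]]
[S [NP [NP [Det a] [N river]] [PP [P about] [NP [NP [NP [Det this] [N river]] [Conj and] [NP [Det a] [N window]]] [Conj and] [NP [Det that] [N scope]]]]] [VP [V built] [NP [Det a] [N window]]]]
The trees differ in how a recursive rule is bracketed over the same span.

5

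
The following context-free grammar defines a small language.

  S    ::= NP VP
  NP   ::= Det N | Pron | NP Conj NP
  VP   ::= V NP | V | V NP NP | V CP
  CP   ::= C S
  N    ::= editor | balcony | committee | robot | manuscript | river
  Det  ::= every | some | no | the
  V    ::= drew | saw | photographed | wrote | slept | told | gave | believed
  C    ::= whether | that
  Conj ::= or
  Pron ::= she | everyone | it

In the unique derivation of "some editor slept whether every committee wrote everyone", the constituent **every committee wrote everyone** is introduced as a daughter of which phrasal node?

CP

[S [NP [Det some] [N editor]] [VP [V slept] [CP [C whether] [S [NP [Det every] [N committee]] [VP [V wrote] [NP [Pron everyone]]]]]]]
The span 'every committee wrote everyone' is the S node built by S → NP VP.
Its mother is the CP built by CP → C S.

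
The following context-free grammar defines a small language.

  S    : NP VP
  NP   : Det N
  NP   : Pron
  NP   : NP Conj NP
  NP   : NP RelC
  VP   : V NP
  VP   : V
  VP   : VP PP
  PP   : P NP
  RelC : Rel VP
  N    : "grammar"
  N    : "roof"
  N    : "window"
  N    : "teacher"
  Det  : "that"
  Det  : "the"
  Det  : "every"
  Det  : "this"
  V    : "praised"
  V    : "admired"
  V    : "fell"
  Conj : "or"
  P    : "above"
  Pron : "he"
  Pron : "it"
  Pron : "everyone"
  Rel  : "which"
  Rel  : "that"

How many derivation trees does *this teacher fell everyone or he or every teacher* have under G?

2

The two bracketings:
[S [NP [Det this] [N teacher]] [VP [V fell] [NP [NP [Pron everyone]] [Conj or] [NP [NP [Pron he]] [Conj or] [NP [Det every] [N teacher]]]]]]
[S [NP [Det this] [N teacher]] [VP [V fell] [NP [NP [NP [Pron everyone]] [Conj or] [NP [Pron he]]] [Conj or] [NP [Det every] [N teacher]]]]]
The trees differ in how a recursive rule is bracketed over the same span.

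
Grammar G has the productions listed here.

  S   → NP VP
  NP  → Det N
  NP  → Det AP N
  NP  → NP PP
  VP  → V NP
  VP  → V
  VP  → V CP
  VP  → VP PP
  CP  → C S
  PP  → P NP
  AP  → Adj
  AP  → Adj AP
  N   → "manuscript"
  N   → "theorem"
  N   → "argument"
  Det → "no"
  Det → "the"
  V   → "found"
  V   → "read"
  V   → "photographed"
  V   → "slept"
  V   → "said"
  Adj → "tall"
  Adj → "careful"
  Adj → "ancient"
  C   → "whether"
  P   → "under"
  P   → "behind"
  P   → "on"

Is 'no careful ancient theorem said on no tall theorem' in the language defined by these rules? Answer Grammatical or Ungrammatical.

Grammatical

S
  NP
    Det: no
    AP
      Adj: careful
      AP
        Adj: ancient
    N: theorem
  VP
    VP
      V: said
    PP
      P: on
      NP
        Det: no
        AP
          Adj: tall
        N: theorem
Each bracket corresponds to one application of a listed rule, so the string is derivable from S.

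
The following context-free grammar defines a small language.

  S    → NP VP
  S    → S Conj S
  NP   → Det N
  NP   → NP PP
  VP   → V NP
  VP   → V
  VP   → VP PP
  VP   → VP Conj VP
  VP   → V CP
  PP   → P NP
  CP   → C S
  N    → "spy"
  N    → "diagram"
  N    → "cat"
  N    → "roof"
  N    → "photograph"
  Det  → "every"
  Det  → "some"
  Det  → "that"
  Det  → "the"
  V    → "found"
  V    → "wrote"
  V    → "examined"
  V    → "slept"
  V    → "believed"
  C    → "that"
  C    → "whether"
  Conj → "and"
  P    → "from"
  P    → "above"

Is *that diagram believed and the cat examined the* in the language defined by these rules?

Ungrammatical

For S → NP VP, the only prefix that parses as NP is 'that diagram', but the remainder 'believed and the cat examined the' is not a VP under these rules. The alternative S rule S → S Conj S likewise has no satisfying split.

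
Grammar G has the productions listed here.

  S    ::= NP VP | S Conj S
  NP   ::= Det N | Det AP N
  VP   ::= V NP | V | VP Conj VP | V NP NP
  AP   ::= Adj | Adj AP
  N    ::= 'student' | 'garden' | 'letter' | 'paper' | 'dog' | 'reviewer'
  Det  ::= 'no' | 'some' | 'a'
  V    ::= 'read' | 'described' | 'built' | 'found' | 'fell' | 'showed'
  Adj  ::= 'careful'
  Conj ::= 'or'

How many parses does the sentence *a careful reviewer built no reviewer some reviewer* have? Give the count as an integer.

1

[S [NP [Det a] [AP [Adj careful]] [N reviewer]] [VP [V built] [NP [Det no] [N reviewer]] [NP [Det some] [N reviewer]]]]
No rule offers an alternative attachment or grouping for any span, so this is the only derivation.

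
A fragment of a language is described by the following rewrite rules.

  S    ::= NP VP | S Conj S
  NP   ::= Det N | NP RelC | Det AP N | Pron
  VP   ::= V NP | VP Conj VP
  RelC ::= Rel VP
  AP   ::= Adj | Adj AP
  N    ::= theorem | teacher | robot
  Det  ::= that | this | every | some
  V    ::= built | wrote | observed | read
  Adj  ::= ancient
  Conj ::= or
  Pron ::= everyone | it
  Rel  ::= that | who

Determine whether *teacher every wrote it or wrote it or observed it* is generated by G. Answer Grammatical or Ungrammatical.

Ungrammatical

An N word can never sit immediately before a Det word in any string this grammar generates, so the substring 'teacher every' rules out a derivation.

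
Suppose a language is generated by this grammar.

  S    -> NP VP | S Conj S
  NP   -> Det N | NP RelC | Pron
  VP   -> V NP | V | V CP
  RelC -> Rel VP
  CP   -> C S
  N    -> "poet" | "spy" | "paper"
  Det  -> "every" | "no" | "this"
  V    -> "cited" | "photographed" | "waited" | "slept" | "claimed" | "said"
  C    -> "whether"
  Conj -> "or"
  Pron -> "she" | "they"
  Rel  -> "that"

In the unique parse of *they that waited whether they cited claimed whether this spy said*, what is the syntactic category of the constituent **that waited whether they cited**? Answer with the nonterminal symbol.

RelC

S
  NP
    NP
      Pron: they
    RelC
      Rel: that
      VP
        V: waited
        CP
          C: whether
          S
            NP
              Pron: they
            VP
              V: cited
  VP
    V: claimed
    CP
      C: whether
      S
        NP
          Det: this
          N: spy
        VP
          V: said
The span 'that waited whether they cited' is the RelC node built by RelC → Rel VP.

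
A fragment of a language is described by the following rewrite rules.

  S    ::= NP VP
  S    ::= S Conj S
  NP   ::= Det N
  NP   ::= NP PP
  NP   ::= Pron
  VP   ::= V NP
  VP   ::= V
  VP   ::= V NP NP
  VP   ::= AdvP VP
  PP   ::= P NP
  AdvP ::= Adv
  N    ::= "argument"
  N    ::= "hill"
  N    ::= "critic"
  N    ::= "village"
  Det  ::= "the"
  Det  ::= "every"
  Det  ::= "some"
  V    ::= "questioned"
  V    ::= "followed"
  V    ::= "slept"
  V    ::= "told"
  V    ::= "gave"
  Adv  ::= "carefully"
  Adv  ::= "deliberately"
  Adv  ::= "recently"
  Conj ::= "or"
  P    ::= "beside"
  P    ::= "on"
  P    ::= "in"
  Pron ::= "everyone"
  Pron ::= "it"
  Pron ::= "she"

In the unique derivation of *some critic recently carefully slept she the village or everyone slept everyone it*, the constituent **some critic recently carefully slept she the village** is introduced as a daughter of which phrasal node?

[S [S [NP [Det some] [N critic]] [VP [AdvP [Adv recently]] [VP [AdvP [Adv carefully]] [VP [V slept] [NP [Pron she]] [NP [Det the] [N village]]]]]] [Conj or] [S [NP [Pron everyone]] [VP [V slept] [NP [Pron everyone]] [NP [Pron it]]]]]
The span 'some critic recently carefully slept she the village' is the S node built by S → NP VP.
Its mother is the S built by S → S Conj S.

S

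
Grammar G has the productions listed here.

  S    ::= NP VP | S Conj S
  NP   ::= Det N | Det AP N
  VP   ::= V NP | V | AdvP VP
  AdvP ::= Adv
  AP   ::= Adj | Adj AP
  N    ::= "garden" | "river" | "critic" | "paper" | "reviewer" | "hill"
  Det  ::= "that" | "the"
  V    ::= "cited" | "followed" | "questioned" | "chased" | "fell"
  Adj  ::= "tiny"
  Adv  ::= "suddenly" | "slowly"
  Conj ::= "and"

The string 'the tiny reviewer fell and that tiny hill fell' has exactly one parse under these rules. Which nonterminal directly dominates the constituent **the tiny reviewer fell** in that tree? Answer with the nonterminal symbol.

S

S
  S
    NP
      Det: the
      AP
        Adj: tiny
      N: reviewer
    VP
      V: fell
  Conj: and
  S
    NP
      Det: that
      AP
        Adj: tiny
      N: hill
    VP
      V: fell
The span 'the tiny reviewer fell' is the S node built by S → NP VP.
Its mother is the S built by S → S Conj S.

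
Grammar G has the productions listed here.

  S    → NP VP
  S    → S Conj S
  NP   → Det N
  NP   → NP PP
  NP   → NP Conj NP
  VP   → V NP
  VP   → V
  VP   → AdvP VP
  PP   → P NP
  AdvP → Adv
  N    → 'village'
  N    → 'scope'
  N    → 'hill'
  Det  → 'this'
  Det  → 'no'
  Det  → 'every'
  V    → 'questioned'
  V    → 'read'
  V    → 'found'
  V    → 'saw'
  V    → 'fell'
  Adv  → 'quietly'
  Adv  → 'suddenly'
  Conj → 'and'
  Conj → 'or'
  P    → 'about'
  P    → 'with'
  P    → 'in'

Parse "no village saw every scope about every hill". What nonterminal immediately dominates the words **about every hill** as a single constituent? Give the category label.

PP

S
  NP
    Det: no
    N: village
  VP
    V: saw
    NP
      NP
        Det: every
        N: scope
      PP
        P: about
        NP
          Det: every
          N: hill
The span 'about every hill' is the PP node built by PP → P NP.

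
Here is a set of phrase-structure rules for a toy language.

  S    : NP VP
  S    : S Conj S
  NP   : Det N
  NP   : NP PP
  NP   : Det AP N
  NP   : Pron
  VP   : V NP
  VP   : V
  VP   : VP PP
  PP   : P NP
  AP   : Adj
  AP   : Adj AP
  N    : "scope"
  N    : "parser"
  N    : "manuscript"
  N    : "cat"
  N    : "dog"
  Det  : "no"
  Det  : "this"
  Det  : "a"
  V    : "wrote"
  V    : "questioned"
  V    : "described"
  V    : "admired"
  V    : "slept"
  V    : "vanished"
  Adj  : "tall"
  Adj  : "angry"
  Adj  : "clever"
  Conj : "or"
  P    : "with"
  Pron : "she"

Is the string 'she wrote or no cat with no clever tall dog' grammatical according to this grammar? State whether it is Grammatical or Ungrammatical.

For S → NP VP, the only prefix that parses as NP is 'she', but the remainder 'wrote or no cat with no clever tall dog' is not a VP under these rules. The alternative S rule S → S Conj S likewise has no satisfying split.

Ungrammatical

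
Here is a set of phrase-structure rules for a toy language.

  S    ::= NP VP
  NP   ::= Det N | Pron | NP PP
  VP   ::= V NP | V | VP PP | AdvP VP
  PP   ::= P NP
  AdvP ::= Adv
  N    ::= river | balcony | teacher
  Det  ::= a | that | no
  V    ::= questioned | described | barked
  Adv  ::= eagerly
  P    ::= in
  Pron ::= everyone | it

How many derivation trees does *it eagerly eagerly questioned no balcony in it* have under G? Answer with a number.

4

Two of the 4 distinct bracketings:
[S [NP [Pron it]] [VP [VP [AdvP [Adv eagerly]] [VP [AdvP [Adv eagerly]] [VP [V questioned] [NP [Det no] [N balcony]]]]] [PP [P in] [NP [Pron it]]]]]
[S [NP [Pron it]] [VP [AdvP [Adv eagerly]] [VP [VP [AdvP [Adv eagerly]] [VP [V questioned] [NP [Det no] [N balcony]]]] [PP [P in] [NP [Pron it]]]]]]
The trees differ in how a recursive rule is bracketed over the same span.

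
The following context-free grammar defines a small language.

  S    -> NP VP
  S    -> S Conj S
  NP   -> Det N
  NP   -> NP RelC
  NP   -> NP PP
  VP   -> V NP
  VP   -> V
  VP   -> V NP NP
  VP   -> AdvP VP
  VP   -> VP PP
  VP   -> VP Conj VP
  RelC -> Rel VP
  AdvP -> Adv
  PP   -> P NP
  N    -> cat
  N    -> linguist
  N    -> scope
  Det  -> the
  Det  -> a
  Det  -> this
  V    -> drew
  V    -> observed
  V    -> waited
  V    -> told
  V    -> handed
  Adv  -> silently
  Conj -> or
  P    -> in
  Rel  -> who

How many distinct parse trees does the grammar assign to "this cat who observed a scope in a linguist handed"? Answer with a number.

3

Two of the 3 distinct bracketings:
[S [NP [NP [Det this] [N cat]] [RelC [Rel who] [VP [V observed] [NP [NP [Det a] [N scope]] [PP [P in] [NP [Det a] [N linguist]]]]]]] [VP [V handed]]]
[S [NP [NP [Det this] [N cat]] [RelC [Rel who] [VP [VP [V observed] [NP [Det a] [N scope]]] [PP [P in] [NP [Det a] [N linguist]]]]]] [VP [V handed]]]
The difference turns on whether NP → NP PP is used at the relevant span, versus an alternative expansion of NP.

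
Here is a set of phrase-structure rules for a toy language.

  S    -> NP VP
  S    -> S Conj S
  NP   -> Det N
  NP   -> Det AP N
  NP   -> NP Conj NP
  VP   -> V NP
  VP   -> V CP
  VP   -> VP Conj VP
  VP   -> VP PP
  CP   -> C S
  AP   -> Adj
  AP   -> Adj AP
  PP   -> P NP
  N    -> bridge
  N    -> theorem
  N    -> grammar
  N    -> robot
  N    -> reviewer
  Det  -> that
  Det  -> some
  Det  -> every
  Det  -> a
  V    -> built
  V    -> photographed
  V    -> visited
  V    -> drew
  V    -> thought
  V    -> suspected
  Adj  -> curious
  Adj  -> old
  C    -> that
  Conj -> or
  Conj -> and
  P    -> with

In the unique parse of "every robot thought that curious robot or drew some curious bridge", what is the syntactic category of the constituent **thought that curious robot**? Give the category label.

VP

[S [NP [Det every] [N robot]] [VP [VP [V thought] [NP [Det that] [AP [Adj curious]] [N robot]]] [Conj or] [VP [V drew] [NP [Det some] [AP [Adj curious]] [N bridge]]]]]
The span 'thought that curious robot' is the VP node built by VP → V NP.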